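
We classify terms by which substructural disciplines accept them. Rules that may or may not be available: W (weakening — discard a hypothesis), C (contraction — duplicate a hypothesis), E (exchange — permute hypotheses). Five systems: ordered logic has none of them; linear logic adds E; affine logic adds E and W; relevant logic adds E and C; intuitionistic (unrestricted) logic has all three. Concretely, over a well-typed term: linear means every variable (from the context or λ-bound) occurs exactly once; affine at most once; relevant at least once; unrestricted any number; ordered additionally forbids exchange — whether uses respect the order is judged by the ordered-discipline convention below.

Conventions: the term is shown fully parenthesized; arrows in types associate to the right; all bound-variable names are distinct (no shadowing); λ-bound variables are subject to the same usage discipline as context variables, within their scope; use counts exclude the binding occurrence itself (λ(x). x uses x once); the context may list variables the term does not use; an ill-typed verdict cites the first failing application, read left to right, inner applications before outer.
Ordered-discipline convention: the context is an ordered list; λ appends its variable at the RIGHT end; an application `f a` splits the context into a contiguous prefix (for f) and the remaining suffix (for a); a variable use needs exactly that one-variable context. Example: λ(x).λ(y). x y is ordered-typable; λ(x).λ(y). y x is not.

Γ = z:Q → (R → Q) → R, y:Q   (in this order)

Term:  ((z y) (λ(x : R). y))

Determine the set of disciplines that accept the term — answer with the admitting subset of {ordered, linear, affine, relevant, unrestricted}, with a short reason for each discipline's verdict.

admitted in: unrestricted
use counts: z ×1; y ×2; x (λ-bound) ×0
uses in reading order: z, y, y
typing: ✓ — R
ordered: ✗ — uses contraction: y ×2; x left unused
linear: ✗ — uses contraction: y ×2; x left unused
affine: ✗ — uses contraction: y ×2
relevant: ✗ — x left unused
unrestricted: ✓ — typability at R is all that's needed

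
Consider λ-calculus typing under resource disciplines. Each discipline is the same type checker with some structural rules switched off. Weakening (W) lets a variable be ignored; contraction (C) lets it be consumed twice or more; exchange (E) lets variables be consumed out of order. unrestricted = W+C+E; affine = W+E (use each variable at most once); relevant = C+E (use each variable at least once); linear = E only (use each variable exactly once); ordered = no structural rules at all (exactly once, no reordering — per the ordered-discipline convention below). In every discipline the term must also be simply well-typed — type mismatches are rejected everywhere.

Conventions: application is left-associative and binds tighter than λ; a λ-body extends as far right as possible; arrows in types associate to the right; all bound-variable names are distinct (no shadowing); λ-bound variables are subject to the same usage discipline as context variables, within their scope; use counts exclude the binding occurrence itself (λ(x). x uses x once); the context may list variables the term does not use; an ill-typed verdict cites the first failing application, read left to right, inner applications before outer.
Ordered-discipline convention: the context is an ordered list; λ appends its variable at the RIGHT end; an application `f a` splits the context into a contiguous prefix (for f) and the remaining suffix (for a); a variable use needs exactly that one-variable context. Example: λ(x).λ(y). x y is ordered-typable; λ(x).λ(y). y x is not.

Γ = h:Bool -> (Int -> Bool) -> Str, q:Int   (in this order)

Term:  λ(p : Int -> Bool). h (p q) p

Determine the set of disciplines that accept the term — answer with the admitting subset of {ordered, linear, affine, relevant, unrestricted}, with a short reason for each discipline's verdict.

accepted by: relevant, unrestricted
use counts: h ×1, q ×1, p [bound] ×2
order of uses: h, p, q, p
typing: the term checks, with type (Int -> Bool) -> Str
ordered: ✗, p ×2 used more than once (contraction)
linear: ✗, p ×2 used more than once (contraction)
affine: ✗, p ×2 used more than once (contraction)
relevant: ✓, every one of h, q, p appears
unrestricted: ✓, type-checks ((Int -> Bool) -> Str) and nothing is barred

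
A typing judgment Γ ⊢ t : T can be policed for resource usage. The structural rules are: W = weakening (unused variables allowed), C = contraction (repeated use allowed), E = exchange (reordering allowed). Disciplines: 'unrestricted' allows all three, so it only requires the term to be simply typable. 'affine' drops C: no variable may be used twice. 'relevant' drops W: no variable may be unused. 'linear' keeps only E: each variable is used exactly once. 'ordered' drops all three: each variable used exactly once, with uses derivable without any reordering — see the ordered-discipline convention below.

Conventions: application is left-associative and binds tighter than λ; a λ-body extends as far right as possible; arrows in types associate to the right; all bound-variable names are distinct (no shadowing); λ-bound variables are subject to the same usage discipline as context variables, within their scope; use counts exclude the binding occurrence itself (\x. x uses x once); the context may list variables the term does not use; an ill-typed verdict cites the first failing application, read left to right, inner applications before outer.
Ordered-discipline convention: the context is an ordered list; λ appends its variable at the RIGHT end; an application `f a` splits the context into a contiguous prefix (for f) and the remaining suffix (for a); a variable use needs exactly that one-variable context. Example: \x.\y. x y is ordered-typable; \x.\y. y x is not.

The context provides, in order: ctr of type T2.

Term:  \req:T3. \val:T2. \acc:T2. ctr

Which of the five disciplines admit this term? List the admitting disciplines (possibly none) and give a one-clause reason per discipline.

admitted by: affine, unrestricted
use counts: ctr ×1, req (λ-bound) ×0, val (λ-bound) ×0, acc (λ-bound) ×0
uses in reading order: ctr
typing: the term checks, with type T3 → T2 → T2 → T2
ordered: ✗ — req, val, acc left unused
linear: ✗ — req, val, acc left unused
affine: ✓ — none of ctr, req, val, acc used more than once
relevant: ✗ — req, val, acc left unused
unrestricted: ✓ — well-typed at T3 → T2 → T2 → T2; no restrictions here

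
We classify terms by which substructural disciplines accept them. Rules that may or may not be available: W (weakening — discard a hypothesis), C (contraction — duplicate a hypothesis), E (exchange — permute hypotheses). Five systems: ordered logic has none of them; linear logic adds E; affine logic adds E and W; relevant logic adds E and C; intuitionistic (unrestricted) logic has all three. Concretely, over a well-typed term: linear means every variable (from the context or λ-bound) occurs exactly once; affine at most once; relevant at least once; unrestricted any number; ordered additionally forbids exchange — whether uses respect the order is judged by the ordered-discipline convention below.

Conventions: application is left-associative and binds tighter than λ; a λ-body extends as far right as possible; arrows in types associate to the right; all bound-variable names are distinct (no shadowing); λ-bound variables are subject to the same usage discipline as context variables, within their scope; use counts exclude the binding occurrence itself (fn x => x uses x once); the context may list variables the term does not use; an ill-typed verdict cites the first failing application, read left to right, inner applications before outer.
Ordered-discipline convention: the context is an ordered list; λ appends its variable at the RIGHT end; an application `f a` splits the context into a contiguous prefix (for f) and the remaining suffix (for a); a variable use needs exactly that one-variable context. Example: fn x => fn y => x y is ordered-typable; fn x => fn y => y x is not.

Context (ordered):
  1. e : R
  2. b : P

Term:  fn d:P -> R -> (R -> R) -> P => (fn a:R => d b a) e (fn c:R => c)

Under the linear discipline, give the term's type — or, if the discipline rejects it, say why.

term : (P -> R -> (R -> R) -> P) -> P
use counts: e ×1; b ×1; d [bound] ×1; a [bound] ×1; c [bound] ×1
order of uses: d, b, a, e, c
typing: the term checks, with type (P -> R -> (R -> R) -> P) -> P
across the five disciplines: ordered ✗ | linear ✓ | affine ✓ | relevant ✓ | unrestricted ✓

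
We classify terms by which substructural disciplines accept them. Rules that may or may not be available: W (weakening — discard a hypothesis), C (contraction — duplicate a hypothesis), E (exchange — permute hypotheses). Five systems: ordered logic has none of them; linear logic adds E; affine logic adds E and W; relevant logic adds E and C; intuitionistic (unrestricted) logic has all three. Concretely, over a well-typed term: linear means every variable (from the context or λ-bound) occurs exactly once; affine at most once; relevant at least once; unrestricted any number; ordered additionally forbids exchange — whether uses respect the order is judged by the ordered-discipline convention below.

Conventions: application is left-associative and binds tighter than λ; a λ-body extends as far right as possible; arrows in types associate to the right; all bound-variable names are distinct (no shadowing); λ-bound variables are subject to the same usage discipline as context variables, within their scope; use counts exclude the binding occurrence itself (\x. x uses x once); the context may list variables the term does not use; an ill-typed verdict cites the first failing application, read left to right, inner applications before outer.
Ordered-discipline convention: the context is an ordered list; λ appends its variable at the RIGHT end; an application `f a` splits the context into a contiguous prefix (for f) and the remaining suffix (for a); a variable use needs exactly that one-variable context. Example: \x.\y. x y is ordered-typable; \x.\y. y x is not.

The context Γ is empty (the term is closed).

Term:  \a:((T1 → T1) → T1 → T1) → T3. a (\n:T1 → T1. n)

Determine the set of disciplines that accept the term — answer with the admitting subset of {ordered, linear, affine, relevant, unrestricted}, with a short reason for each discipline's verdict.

admitted in: ordered, linear, affine, relevant, unrestricted
variable uses: a (bound)=1, n (bound)=1
uses in reading order: a, n
typing: well-typed at (((T1 → T1) → T1 → T1) → T3) → T3
ordered: ✓, one use each (a, n); ordered split holds
linear: ✓, exactly-once usage across a, n
affine: ✓, a, n: no repeats, contraction unneeded
relevant: ✓, at least one use each (a, n)
unrestricted: ✓, simply typable at (((T1 → T1) → T1 → T1) → T3) → T3; W, C, E all held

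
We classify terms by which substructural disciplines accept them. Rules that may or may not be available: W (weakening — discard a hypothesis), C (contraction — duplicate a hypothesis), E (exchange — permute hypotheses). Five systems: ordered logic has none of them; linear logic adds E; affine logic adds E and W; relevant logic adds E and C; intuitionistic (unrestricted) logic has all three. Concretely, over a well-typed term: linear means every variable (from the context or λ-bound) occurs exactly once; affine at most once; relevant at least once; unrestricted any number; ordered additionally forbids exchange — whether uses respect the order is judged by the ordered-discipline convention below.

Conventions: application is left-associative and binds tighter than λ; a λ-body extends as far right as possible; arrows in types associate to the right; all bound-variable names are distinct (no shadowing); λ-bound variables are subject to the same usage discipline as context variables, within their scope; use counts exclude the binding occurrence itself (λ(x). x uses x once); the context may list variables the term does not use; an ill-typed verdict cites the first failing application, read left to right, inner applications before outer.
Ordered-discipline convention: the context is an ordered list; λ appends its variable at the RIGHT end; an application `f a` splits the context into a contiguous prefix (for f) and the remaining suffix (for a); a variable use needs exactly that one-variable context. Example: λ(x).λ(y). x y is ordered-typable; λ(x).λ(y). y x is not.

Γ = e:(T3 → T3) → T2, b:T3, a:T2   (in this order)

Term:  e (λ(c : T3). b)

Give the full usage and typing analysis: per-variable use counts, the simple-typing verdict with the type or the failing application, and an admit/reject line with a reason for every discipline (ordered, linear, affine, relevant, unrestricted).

variable uses: e ×1, b ×1, a ×0, c (λ-bound) ×0
order of uses: e, b
typing: well-typed — term : T2
ordered ✗ (unused: a, c — weakening required)
linear ✗ (unused: a, c — weakening required)
affine ✓ (no duplicate uses among e, b, a, c)
relevant ✗ (unused: a, c — weakening required)
unrestricted ✓ (typability at T2 is all that's needed)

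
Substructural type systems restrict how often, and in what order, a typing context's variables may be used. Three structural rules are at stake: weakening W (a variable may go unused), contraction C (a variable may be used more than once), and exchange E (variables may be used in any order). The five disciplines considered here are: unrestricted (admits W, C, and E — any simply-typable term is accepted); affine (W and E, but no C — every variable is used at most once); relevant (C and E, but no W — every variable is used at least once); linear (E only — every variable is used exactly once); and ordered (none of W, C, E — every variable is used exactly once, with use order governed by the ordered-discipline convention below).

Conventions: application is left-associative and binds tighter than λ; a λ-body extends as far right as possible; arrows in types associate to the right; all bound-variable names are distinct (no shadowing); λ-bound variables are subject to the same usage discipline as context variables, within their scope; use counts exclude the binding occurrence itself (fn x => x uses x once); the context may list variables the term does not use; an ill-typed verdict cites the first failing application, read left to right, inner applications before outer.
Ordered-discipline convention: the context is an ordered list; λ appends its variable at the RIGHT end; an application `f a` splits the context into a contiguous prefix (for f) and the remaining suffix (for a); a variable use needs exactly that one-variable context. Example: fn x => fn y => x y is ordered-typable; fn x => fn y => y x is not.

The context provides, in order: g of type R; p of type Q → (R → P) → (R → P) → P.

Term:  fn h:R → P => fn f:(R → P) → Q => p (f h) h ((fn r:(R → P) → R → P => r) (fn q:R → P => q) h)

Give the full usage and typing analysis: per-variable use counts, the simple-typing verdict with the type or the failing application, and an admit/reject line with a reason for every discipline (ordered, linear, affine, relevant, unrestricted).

variable uses: g: 0; p: 1; h [bound]: 3; f [bound]: 1; r [bound]: 1; q [bound]: 1
left-to-right use order: p, f, h, h, r, q, h
typing: ✓ — (R → P) → ((R → P) → Q) → P
ordered: ✗ — h ×3 used more than once (contraction); g never used (weakening)
linear: ✗ — h ×3 used more than once (contraction); g never used (weakening)
affine: ✗ — h ×3 used more than once (contraction)
relevant: ✗ — g never used (weakening)
unrestricted: ✓ — well-typed at (R → P) → ((R → P) → Q) → P; no restrictions here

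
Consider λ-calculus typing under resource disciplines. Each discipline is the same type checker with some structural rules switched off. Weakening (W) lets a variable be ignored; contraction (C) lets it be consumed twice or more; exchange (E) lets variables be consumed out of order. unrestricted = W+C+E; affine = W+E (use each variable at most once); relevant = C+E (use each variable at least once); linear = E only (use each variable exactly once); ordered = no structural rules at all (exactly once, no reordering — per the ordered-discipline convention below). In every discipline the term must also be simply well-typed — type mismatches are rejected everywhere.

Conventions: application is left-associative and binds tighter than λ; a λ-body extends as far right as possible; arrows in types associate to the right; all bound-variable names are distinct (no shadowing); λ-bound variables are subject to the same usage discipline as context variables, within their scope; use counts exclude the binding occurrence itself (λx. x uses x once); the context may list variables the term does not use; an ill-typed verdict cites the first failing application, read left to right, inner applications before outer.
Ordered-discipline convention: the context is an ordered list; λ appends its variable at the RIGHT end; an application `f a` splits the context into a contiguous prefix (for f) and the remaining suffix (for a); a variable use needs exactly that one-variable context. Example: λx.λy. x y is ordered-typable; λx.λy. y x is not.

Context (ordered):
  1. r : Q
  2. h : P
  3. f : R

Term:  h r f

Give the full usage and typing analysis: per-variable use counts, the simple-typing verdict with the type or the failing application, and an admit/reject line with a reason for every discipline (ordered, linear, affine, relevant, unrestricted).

use counts: r ×1, h ×1, f ×1
use order (left to right): h, r, f
typing: ill-typed: applying a non-function (P)
ordered ✗ (not simply typable)
linear ✗ (fails simple typing)
affine ✗ (a type mismatch blocks all five)
relevant ✗ (the type mismatch rejects it)
unrestricted ✗ (not simply typable)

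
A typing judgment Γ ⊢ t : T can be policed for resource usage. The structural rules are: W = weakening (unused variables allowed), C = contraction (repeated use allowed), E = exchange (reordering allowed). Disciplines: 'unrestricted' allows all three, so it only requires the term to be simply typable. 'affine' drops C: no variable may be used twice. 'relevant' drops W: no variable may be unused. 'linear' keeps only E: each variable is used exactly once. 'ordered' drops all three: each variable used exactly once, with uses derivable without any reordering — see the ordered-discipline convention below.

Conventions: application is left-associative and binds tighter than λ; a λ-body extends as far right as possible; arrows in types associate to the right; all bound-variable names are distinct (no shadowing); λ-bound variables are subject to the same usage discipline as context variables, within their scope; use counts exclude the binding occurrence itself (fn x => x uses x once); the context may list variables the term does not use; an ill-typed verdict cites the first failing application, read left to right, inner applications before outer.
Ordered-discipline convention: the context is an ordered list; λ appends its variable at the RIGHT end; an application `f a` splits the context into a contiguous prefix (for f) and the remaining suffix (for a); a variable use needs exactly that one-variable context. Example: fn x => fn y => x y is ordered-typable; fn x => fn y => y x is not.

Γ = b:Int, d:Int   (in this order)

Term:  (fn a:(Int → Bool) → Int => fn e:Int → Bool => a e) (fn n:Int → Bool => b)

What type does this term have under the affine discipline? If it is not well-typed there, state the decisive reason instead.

term : (Int → Bool) → Int
counts: b: 1×, d: 0×, a [bound]: 1×, e [bound]: 1×, n [bound]: 0×
left-to-right use order: a, e, b
typing: the term checks, with type (Int → Bool) → Int
summary: ordered ✗ | linear ✗ | affine ✓ | relevant ✗ | unrestricted ✓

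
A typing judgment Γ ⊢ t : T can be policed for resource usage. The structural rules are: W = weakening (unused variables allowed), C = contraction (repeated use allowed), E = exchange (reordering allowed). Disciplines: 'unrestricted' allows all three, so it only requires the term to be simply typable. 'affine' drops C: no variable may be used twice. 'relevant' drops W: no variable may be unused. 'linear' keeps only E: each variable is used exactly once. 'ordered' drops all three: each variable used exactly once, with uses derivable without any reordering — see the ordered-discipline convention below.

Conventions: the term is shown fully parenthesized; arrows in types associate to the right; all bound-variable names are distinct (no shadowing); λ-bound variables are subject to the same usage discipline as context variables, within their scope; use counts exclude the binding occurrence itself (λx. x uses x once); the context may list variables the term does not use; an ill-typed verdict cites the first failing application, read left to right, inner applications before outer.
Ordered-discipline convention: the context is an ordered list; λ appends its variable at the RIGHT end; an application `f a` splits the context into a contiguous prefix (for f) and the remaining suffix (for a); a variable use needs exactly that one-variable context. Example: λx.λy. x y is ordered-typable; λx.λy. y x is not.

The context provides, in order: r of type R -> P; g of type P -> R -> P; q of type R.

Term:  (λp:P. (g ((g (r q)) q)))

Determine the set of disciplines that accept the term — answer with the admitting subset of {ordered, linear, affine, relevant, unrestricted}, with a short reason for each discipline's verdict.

admitted in: unrestricted
usage: r: 1×, g: 2×, q: 2×, p (bound): 0×
left-to-right use order: g, g, r, q, q
typing: well-typed — term : P -> R -> P
ordered ✗ (g ×2, q ×2 used more than once (contraction); needs weakening: p unused)
linear ✗ (g ×2, q ×2 used more than once (contraction); needs weakening: p unused)
affine ✗ (g ×2, q ×2 used more than once (contraction))
relevant ✗ (needs weakening: p unused)
unrestricted ✓ (well-typed at P -> R -> P; no restrictions here)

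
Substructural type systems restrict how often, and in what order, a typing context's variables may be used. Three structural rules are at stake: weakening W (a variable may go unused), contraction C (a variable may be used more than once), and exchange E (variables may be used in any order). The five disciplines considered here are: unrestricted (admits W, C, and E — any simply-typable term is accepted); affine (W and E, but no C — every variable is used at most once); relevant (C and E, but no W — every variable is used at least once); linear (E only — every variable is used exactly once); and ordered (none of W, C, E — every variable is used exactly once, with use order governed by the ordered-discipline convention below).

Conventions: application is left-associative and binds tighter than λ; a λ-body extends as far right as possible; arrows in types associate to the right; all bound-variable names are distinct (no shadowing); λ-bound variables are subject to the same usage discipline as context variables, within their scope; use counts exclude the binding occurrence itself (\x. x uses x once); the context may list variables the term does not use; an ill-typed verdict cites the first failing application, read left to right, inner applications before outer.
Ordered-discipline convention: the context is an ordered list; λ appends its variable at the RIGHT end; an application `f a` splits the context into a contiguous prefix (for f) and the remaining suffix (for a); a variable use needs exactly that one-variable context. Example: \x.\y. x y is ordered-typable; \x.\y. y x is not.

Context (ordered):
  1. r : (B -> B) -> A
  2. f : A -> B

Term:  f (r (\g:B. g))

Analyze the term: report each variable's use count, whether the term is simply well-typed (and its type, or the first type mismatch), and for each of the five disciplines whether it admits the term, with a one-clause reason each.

counts: r=1, f=1, g (bound)=1
use order (left to right): f, r, g
typing: ✓ — B
ordered ✗ (no contiguous prefix/suffix split fits f, r, g)
linear ✓ (exactly-once usage across r, f, g)
affine ✓ (no duplicate uses among r, f, g)
relevant ✓ (at least one use each (r, f, g))
unrestricted ✓ (type-checks (B) and nothing is barred)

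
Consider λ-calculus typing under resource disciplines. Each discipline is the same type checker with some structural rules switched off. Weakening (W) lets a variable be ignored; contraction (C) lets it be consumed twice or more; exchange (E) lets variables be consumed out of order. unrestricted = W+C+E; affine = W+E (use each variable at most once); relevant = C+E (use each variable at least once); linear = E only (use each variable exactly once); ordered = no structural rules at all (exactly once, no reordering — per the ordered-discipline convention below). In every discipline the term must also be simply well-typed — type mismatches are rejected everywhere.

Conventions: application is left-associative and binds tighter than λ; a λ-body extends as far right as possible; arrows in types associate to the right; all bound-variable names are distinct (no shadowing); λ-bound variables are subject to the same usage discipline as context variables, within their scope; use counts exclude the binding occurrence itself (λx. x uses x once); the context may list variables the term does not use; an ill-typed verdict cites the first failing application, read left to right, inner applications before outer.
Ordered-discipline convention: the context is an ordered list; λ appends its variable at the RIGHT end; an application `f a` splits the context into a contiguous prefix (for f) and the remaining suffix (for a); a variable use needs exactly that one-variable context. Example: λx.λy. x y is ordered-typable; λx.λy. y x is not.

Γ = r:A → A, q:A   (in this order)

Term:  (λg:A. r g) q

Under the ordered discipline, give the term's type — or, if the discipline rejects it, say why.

term : A
use counts: r ×1; q ×1; g (bound) ×1
uses in reading order: r, g, q
typing: the term checks, with type A
summary: ordered ✓ · linear ✓ · affine ✓ · relevant ✓ · unrestricted ✓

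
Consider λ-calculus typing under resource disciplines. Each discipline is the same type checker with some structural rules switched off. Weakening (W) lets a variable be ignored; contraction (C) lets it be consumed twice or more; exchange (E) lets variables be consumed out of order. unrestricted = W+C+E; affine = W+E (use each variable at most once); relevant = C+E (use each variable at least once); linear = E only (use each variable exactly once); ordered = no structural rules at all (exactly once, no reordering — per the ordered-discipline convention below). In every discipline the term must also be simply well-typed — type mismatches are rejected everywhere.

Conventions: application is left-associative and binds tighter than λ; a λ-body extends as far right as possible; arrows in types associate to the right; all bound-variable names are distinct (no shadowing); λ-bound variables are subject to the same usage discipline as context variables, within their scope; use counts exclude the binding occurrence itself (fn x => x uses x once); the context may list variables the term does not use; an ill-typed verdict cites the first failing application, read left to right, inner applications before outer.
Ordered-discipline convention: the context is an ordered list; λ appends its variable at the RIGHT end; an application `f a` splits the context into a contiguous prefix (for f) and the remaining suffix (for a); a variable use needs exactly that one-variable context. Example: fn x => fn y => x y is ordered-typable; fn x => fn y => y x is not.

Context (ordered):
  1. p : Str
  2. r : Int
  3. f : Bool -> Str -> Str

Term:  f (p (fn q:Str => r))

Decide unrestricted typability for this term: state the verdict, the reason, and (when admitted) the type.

no — a type mismatch blocks all five
variable uses: p: 1×; r: 1×; f: 1×; q (λ-bound): 0×
order of uses: f, p, r
typing: ill-typed: non-arrow in function slot: Str
across the five disciplines: ordered ✗ | linear ✗ | affine ✗ | relevant ✗ | unrestricted ✗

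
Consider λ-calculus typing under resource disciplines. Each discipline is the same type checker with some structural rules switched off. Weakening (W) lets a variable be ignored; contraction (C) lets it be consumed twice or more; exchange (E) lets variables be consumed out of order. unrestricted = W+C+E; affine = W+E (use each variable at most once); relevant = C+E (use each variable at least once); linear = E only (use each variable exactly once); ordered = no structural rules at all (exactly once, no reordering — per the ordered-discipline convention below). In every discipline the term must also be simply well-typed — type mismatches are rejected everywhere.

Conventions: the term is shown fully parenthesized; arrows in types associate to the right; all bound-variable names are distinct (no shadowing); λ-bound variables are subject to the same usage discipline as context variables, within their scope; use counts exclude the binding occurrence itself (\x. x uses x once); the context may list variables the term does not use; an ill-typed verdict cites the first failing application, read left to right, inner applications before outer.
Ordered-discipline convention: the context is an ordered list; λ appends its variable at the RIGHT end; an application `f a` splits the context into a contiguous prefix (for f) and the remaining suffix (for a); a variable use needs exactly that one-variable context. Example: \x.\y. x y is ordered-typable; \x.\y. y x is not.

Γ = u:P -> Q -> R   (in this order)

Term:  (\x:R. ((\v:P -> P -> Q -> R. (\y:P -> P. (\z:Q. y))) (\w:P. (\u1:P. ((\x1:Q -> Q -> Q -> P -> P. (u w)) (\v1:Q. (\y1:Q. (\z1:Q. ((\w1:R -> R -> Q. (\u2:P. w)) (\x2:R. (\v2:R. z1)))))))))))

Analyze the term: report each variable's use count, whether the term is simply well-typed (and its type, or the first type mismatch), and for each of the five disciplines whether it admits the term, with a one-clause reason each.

use counts: u: 1; x (bound): 0; v (bound): 0; y (bound): 1; z (bound): 0; w (bound): 2; u1 (bound): 0; x1 (bound): 0; v1 (bound): 0; y1 (bound): 0; z1 (bound): 1; w1 (bound): 0; u2 (bound): 0; x2 (bound): 0; v2 (bound): 0
uses in reading order: y, u, w, w, z1
typing: ✓ — R -> (P -> P) -> Q -> P -> P
ordered: ✗ — needs contraction — w ×2; x, v, z, u1, x1, v1, y1, w1, u2, x2, v2 never used (weakening)
linear: ✗ — needs contraction — w ×2; x, v, z, u1, x1, v1, y1, w1, u2, x2, v2 never used (weakening)
affine: ✗ — needs contraction — w ×2
relevant: ✗ — x, v, z, u1, x1, v1, y1, w1, u2, x2, v2 never used (weakening)
unrestricted: ✓ — well-typed at R -> (P -> P) -> Q -> P -> P; no restrictions here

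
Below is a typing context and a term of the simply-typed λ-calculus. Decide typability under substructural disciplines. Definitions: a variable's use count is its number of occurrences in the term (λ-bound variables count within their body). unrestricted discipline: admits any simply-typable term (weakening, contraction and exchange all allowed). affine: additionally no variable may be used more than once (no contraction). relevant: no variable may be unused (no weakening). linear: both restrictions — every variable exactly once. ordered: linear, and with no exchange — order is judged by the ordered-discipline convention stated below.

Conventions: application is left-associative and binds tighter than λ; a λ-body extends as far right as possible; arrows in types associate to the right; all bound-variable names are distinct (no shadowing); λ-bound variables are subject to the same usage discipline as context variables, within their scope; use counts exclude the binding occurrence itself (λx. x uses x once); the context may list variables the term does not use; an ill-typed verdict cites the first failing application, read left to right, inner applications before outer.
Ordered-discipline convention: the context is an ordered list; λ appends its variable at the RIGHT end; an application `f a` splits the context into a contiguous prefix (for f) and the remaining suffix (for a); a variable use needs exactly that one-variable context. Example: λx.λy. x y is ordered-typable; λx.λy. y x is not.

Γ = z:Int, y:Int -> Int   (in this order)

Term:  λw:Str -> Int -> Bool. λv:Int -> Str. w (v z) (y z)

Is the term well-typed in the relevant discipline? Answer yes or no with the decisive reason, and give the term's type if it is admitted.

yes — z, y, w, v: all used, weakening unneeded; term : (Str -> Int -> Bool) -> (Int -> Str) -> Bool
usage: z=2, y=1, w [bound]=1, v [bound]=1
left-to-right use order: w, v, z, y, z
typing: well-typed — term : (Str -> Int -> Bool) -> (Int -> Str) -> Bool
across the five disciplines: ordered ✗, linear ✗, affine ✗, relevant ✓, unrestricted ✓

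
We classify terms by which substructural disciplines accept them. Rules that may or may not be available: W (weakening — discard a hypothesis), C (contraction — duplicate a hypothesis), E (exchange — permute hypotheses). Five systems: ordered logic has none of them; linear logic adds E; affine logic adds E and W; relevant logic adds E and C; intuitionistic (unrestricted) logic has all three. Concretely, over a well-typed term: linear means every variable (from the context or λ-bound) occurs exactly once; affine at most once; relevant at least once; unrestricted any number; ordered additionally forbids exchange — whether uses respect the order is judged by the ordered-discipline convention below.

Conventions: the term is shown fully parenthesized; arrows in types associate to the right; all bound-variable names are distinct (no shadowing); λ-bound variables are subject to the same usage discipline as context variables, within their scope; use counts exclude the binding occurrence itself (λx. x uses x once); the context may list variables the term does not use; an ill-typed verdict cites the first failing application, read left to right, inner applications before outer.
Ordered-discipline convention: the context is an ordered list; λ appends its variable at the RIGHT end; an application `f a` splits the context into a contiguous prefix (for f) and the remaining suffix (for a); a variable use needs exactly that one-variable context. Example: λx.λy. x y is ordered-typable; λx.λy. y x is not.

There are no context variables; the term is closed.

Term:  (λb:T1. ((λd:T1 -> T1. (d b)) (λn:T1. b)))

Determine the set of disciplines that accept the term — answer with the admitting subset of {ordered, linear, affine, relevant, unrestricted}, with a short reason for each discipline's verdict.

admitted in: unrestricted
usage: b [bound]: 2×; d [bound]: 1×; n [bound]: 0×
left-to-right use order: d, b, b
typing: well-typed — term : T1 -> T1
ordered: ✗ — b ×2 used more than once (contraction); unused: n — weakening required
linear: ✗ — b ×2 used more than once (contraction); unused: n — weakening required
affine: ✗ — b ×2 used more than once (contraction)
relevant: ✗ — unused: n — weakening required
unrestricted: ✓ — type-checks (T1 -> T1) and nothing is barred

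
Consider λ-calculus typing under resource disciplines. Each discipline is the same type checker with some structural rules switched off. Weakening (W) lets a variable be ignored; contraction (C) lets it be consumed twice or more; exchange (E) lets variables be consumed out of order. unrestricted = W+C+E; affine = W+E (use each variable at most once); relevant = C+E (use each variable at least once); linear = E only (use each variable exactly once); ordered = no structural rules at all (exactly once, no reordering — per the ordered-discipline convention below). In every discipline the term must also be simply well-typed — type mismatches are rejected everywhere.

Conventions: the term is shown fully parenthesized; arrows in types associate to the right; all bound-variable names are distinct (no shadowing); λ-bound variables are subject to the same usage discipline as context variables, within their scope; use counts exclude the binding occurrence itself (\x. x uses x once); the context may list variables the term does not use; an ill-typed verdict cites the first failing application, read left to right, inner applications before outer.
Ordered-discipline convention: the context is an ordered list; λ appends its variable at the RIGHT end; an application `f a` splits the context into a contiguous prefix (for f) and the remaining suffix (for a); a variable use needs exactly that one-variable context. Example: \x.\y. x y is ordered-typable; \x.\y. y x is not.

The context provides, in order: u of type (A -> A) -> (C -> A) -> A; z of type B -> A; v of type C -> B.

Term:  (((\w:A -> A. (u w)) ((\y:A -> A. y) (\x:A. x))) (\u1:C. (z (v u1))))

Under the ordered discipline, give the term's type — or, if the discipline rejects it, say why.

term : A
counts: u: 1, z: 1, v: 1, w [bound]: 1, y [bound]: 1, x [bound]: 1, u1 [bound]: 1
uses in reading order: u, w, y, x, z, v, u1
typing: the term checks, with type A
across the five disciplines: ordered ✓ | linear ✓ | affine ✓ | relevant ✓ | unrestricted ✓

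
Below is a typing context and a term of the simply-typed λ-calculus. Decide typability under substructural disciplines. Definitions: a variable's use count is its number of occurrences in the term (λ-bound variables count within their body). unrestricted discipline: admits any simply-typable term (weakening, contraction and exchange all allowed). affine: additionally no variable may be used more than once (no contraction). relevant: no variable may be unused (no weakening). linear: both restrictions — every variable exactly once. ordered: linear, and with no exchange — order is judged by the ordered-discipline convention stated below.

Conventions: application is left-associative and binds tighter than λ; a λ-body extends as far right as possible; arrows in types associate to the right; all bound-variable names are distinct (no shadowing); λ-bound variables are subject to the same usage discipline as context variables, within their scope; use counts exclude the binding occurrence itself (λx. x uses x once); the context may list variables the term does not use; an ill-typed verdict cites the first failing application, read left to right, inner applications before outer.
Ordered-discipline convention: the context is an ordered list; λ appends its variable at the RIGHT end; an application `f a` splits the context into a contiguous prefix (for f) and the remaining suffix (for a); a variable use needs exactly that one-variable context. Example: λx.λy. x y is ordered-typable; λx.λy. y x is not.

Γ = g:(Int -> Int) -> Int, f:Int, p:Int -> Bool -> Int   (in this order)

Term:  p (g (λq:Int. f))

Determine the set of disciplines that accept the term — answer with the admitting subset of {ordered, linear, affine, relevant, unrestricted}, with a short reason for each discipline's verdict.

accepted by: affine, unrestricted
variable uses: g: 1×, f: 1×, p: 1×, q [bound]: 0×
left-to-right use order: p, g, f
typing: the term checks, with type Bool -> Int
ordered ✗ (q never used (weakening))
linear ✗ (q never used (weakening))
affine ✓ (none of g, f, p, q used more than once)
relevant ✗ (q never used (weakening))
unrestricted ✓ (typability at Bool -> Int is all that's needed)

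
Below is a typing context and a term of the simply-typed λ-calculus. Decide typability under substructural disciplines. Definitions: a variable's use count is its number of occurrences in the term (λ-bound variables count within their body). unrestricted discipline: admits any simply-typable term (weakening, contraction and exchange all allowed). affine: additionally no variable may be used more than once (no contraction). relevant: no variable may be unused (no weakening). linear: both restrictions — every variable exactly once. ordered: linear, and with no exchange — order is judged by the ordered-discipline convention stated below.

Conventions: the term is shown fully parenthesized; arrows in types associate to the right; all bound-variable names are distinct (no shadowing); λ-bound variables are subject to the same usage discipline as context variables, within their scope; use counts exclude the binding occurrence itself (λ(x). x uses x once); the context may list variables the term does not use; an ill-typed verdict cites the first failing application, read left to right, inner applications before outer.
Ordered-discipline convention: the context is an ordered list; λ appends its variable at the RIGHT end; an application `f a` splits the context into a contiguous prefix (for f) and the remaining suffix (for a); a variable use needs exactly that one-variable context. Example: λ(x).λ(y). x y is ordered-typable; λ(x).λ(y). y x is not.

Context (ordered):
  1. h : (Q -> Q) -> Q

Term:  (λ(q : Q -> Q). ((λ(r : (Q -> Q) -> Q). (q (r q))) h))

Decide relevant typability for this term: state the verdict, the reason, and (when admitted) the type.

yes — at least one use each (h, q, r); term : (Q -> Q) -> Q
usage: h: 1×, q (λ-bound): 2×, r (λ-bound): 1×
left-to-right use order: q, r, q, h
typing: the term checks, with type (Q -> Q) -> Q
all disciplines: ordered ✗; linear ✗; affine ✗; relevant ✓; unrestricted ✓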